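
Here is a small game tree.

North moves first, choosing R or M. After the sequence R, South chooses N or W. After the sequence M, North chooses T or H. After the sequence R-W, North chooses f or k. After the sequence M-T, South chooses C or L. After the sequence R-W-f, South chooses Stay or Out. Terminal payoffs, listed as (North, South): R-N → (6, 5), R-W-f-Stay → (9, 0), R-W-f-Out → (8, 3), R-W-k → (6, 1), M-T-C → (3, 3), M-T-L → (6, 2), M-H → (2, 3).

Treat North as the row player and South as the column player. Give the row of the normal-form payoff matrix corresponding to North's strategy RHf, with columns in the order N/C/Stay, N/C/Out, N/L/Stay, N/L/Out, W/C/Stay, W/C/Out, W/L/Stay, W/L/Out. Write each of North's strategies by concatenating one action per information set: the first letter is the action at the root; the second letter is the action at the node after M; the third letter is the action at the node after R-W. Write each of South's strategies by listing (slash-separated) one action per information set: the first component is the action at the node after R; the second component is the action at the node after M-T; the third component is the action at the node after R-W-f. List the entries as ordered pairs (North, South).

(6,5) (6,5) (6,5) (6,5) (9,0) (8,3) (9,0) (8,3)

vs N/C/Stay: North plays R → South plays N at [R] → (6, 5)
vs N/C/Out: North plays R → South plays N at [R] → (6, 5)
vs N/L/Stay: North plays R → South plays N at [R] → (6, 5)
vs N/L/Out: North plays R → South plays N at [R] → (6, 5)
vs W/C/Stay: North plays R → South plays W at [R] → North plays f at [R-W] → South plays Stay at [R-W-f] → (9, 0)
vs W/C/Out: North plays R → South plays W at [R] → North plays f at [R-W] → South plays Out at [R-W-f] → (8, 3)
vs W/L/Stay: North plays R → South plays W at [R] → North plays f at [R-W] → South plays Stay at [R-W-f] → (9, 0)
vs W/L/Out: North plays R → South plays W at [R] → North plays f at [R-W] → South plays Out at [R-W-f] → (8, 3)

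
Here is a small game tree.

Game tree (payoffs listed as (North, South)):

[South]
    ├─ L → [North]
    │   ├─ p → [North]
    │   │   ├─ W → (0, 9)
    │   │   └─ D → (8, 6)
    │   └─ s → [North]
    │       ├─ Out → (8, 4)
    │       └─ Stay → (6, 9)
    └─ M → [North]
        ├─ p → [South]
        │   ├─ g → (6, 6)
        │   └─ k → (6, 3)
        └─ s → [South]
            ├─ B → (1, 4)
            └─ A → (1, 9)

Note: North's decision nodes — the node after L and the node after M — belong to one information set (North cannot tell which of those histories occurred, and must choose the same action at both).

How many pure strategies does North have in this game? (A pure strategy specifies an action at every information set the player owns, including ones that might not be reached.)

8

North owns the information set {L, M} with actions {p, s} — two choices.
North owns the node after L-p with actions {W, D} — two choices.
North owns the node after L-s with actions {Out, Stay} — two choices.
A pure strategy fixes one action at each information set independently, so the count is the product 2 × 2 × 2 = 8.
(For reference, South has 8 pure strategies, giving a 8×8 normal-form matrix.)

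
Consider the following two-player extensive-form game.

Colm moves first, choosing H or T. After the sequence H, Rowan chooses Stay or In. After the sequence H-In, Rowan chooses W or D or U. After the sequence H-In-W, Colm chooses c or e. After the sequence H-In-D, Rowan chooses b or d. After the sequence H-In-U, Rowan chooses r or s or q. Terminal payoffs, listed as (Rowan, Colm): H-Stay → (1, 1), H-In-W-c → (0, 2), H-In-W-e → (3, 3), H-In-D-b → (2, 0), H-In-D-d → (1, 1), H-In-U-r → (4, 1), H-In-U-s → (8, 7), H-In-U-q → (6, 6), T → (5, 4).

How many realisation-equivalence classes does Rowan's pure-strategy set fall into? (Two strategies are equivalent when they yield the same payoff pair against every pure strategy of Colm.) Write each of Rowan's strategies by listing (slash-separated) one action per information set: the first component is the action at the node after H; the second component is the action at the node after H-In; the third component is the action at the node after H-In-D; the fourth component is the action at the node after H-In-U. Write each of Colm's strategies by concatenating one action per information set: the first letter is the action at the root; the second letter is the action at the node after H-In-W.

Rowan has 36 pure strategies: Stay/W/b/r, Stay/W/b/s, Stay/W/b/q, Stay/W/d/r, Stay/W/d/s, Stay/W/d/q, Stay/D/b/r, Stay/D/b/s, Stay/D/b/q, Stay/D/d/r, Stay/D/d/s, Stay/D/d/q, Stay/U/b/r, Stay/U/b/s, Stay/U/b/q, Stay/U/d/r, Stay/U/d/s, Stay/U/d/q, In/W/b/r, In/W/b/s, In/W/b/q, In/W/d/r, In/W/d/s, In/W/d/q, In/D/b/r, In/D/b/s, In/D/b/q, In/D/d/r, In/D/d/s, In/D/d/q, In/U/b/r, In/U/b/s, In/U/b/q, In/U/d/r, In/U/d/s, In/U/d/q. Columns: Hc, He, Tc, Te.
{Stay/W/b/r, Stay/W/b/s, Stay/W/b/q, Stay/W/d/r, Stay/W/d/s, Stay/W/d/q, Stay/D/b/r, Stay/D/b/s, Stay/D/b/q, Stay/D/d/r, Stay/D/d/s, Stay/D/d/q, Stay/U/b/r, Stay/U/b/s, Stay/U/b/q, Stay/U/d/r, Stay/U/d/s, Stay/U/d/q, In/D/d/r, In/D/d/s, In/D/d/q} → row (1,1) (1,1) (5,4) (5,4)
{In/W/b/r, In/W/b/s, In/W/b/q, In/W/d/r, In/W/d/s, In/W/d/q} → row (0,2) (3,3) (5,4) (5,4)
{In/D/b/r, In/D/b/s, In/D/b/q} → row (2,0) (2,0) (5,4) (5,4)
{In/U/b/r, In/U/d/r} → row (4,1) (4,1) (5,4) (5,4)
{In/U/b/s, In/U/d/s} → row (8,7) (8,7) (5,4) (5,4)
{In/U/b/q, In/U/d/q} → row (6,6) (6,6) (5,4) (5,4)
That's 6 distinct rows out of 36 strategies.

6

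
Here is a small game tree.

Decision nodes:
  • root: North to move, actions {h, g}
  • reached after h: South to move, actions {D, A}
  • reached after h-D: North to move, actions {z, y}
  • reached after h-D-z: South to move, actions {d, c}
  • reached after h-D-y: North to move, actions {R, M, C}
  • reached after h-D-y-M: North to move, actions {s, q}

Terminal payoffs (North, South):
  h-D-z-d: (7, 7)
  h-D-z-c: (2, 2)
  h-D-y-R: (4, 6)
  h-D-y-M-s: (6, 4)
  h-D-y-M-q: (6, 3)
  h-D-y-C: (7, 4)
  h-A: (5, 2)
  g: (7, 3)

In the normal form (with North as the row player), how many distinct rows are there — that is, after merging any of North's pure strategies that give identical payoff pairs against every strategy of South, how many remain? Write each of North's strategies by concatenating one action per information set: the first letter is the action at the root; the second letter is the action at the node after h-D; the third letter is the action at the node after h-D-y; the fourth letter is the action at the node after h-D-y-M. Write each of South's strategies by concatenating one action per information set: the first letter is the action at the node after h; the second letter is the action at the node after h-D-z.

North has 24 pure strategies: hzRs, hzRq, hzMs, hzMq, hzCs, hzCq, hyRs, hyRq, hyMs, hyMq, hyCs, hyCq, gzRs, gzRq, gzMs, gzMq, gzCs, gzCq, gyRs, gyRq, gyMs, gyMq, gyCs, gyCq. Columns: Dd, Dc, Ad, Ac.
{hzRs, hzRq, hzMs, hzMq, hzCs, hzCq} → row (7,7) (2,2) (5,2) (5,2)
{hyRs, hyRq} → row (4,6) (4,6) (5,2) (5,2)
{hyMs} → row (6,4) (6,4) (5,2) (5,2)
{hyMq} → row (6,3) (6,3) (5,2) (5,2)
{hyCs, hyCq} → row (7,4) (7,4) (5,2) (5,2)
{gzRs, gzRq, gzMs, gzMq, gzCs, gzCq, gyRs, gyRq, gyMs, gyMq, gyCs, gyCq} → row (7,3) (7,3) (7,3) (7,3)
That's 6 distinct rows out of 24 strategies.

6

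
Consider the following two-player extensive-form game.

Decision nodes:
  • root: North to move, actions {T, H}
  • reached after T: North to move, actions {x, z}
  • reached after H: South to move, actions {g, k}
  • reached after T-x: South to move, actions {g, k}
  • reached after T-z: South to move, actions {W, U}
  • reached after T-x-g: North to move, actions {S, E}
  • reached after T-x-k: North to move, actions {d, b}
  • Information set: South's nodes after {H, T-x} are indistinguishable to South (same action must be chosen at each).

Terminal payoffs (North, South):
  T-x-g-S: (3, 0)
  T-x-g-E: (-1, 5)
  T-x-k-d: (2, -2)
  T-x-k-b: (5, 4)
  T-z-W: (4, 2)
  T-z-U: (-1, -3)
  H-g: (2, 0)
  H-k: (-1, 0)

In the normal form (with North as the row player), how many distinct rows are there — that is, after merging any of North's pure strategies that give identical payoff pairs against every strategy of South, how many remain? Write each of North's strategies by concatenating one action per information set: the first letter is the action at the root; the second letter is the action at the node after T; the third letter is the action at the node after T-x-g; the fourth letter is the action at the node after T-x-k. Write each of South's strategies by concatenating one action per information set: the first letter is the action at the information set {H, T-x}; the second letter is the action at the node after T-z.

North has 16 pure strategies: TxSd, TxSb, TxEd, TxEb, TzSd, TzSb, TzEd, TzEb, HxSd, HxSb, HxEd, HxEb, HzSd, HzSb, HzEd, HzEb. Columns: gW, gU, kW, kU.
{TxSd} → row (3,0) (3,0) (2,-2) (2,-2)
{TxSb} → row (3,0) (3,0) (5,4) (5,4)
{TxEd} → row (-1,5) (-1,5) (2,-2) (2,-2)
{TxEb} → row (-1,5) (-1,5) (5,4) (5,4)
{TzSd, TzSb, TzEd, TzEb} → row (4,2) (-1,-3) (4,2) (-1,-3)
{HxSd, HxSb, HxEd, HxEb, HzSd, HzSb, HzEd, HzEb} → row (2,0) (2,0) (-1,0) (-1,0)
That's 6 distinct rows out of 16 strategies.

6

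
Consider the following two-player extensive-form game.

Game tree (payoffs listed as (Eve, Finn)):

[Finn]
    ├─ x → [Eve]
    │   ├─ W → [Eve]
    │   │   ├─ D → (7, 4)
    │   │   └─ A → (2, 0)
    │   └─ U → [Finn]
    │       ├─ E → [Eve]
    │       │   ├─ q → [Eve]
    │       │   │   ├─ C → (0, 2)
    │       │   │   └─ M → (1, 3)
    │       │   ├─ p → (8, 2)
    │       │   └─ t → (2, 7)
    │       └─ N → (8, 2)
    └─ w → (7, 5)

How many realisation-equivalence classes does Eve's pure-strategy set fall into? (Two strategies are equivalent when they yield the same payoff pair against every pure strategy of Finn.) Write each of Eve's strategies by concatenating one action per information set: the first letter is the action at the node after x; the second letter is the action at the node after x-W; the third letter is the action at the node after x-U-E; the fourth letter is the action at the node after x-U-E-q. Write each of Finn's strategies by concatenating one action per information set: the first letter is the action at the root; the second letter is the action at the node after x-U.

Eve has 24 pure strategies: WDqC, WDqM, WDpC, WDpM, WDtC, WDtM, WAqC, WAqM, WApC, WApM, WAtC, WAtM, UDqC, UDqM, UDpC, UDpM, UDtC, UDtM, UAqC, UAqM, UApC, UApM, UAtC, UAtM. Columns: xE, xN, wE, wN.
{WDqC, WDqM, WDpC, WDpM, WDtC, WDtM} → row (7,4) (7,4) (7,5) (7,5)
{WAqC, WAqM, WApC, WApM, WAtC, WAtM} → row (2,0) (2,0) (7,5) (7,5)
{UDqC, UAqC} → row (0,2) (8,2) (7,5) (7,5)
{UDqM, UAqM} → row (1,3) (8,2) (7,5) (7,5)
{UDpC, UDpM, UApC, UApM} → row (8,2) (8,2) (7,5) (7,5)
{UDtC, UDtM, UAtC, UAtM} → row (2,7) (8,2) (7,5) (7,5)
That's 6 distinct rows out of 24 strategies.

6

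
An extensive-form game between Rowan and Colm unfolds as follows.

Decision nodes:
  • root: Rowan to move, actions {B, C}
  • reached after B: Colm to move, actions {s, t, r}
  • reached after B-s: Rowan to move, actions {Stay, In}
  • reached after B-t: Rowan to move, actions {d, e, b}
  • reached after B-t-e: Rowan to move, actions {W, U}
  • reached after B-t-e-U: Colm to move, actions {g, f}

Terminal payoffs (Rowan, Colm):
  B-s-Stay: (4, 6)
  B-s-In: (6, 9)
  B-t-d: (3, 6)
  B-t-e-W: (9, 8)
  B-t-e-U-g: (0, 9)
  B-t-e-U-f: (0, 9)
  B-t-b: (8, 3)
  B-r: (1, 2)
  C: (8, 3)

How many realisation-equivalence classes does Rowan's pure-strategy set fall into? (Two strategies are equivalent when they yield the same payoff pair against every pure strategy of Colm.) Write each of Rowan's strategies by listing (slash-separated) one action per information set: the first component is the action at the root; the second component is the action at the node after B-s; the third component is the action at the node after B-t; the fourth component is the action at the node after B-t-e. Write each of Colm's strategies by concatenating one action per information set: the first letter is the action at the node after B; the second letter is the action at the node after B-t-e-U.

Rowan has 24 pure strategies: B/Stay/d/W, B/Stay/d/U, B/Stay/e/W, B/Stay/e/U, B/Stay/b/W, B/Stay/b/U, B/In/d/W, B/In/d/U, B/In/e/W, B/In/e/U, B/In/b/W, B/In/b/U, C/Stay/d/W, C/Stay/d/U, C/Stay/e/W, C/Stay/e/U, C/Stay/b/W, C/Stay/b/U, C/In/d/W, C/In/d/U, C/In/e/W, C/In/e/U, C/In/b/W, C/In/b/U. Columns: sg, sf, tg, tf, rg, rf.
{B/Stay/d/W, B/Stay/d/U} → row (4,6) (4,6) (3,6) (3,6) (1,2) (1,2)
{B/Stay/e/W} → row (4,6) (4,6) (9,8) (9,8) (1,2) (1,2)
{B/Stay/e/U} → row (4,6) (4,6) (0,9) (0,9) (1,2) (1,2)
{B/Stay/b/W, B/Stay/b/U} → row (4,6) (4,6) (8,3) (8,3) (1,2) (1,2)
{B/In/d/W, B/In/d/U} → row (6,9) (6,9) (3,6) (3,6) (1,2) (1,2)
{B/In/e/W} → row (6,9) (6,9) (9,8) (9,8) (1,2) (1,2)
{B/In/e/U} → row (6,9) (6,9) (0,9) (0,9) (1,2) (1,2)
{B/In/b/W, B/In/b/U} → row (6,9) (6,9) (8,3) (8,3) (1,2) (1,2)
{C/Stay/d/W, C/Stay/d/U, C/Stay/e/W, C/Stay/e/U, C/Stay/b/W, C/Stay/b/U, C/In/d/W, C/In/d/U, C/In/e/W, C/In/e/U, C/In/b/W, C/In/b/U} → row (8,3) (8,3) (8,3) (8,3) (8,3) (8,3)
That's 9 distinct rows out of 24 strategies.

9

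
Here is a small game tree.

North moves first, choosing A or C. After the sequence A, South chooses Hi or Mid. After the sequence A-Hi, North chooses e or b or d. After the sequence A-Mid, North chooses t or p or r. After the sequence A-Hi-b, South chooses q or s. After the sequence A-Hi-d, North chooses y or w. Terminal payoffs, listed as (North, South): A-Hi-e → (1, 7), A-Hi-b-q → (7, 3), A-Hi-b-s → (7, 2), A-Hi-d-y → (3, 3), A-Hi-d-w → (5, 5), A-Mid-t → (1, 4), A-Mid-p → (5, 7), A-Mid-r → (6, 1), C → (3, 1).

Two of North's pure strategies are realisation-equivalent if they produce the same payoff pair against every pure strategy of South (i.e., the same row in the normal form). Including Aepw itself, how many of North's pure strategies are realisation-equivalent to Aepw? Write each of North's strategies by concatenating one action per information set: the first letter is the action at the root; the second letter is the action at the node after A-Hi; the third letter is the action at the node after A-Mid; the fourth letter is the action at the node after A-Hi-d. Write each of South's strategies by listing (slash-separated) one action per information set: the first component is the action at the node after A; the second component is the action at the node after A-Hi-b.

2

Row for Aepw (columns Hi/q, Hi/s, Mid/q, Mid/s): (1,7) (1,7) (5,7) (5,7).
Under Aepw, North's choice at the node after A-Hi-d can never be reached regardless of what South does, so varying those choices leaves every outcome unchanged.
Holding the reachable choices fixed and varying the unreachable one freely already gives 2 equivalent strategies.
No other strategy reproduces this row, so those 2 are the full class: Aepy, Aepw.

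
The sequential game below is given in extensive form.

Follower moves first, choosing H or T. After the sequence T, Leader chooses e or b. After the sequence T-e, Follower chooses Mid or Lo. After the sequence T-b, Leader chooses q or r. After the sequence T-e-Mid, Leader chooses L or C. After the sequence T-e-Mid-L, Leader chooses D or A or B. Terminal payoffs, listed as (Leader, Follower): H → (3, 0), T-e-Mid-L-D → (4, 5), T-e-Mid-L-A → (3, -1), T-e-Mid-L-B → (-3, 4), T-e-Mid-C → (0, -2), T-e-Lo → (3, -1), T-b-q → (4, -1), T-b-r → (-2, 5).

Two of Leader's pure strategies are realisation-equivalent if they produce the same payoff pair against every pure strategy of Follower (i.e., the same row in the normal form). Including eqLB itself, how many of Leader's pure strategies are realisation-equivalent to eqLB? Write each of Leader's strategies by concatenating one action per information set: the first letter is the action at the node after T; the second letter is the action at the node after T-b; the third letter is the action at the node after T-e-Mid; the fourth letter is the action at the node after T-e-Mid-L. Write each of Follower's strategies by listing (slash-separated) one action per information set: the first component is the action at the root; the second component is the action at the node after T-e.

2

Row for eqLB (columns H/Mid, H/Lo, T/Mid, T/Lo): (3,0) (3,0) (-3,4) (3,-1).
Under eqLB, Leader's choice at the node after T-b can never be reached regardless of what Follower does, so varying those choices leaves every outcome unchanged.
Holding the reachable choices fixed and varying the unreachable one freely already gives 2 equivalent strategies.
No other strategy reproduces this row, so those 2 are the full class: eqLB, erLB.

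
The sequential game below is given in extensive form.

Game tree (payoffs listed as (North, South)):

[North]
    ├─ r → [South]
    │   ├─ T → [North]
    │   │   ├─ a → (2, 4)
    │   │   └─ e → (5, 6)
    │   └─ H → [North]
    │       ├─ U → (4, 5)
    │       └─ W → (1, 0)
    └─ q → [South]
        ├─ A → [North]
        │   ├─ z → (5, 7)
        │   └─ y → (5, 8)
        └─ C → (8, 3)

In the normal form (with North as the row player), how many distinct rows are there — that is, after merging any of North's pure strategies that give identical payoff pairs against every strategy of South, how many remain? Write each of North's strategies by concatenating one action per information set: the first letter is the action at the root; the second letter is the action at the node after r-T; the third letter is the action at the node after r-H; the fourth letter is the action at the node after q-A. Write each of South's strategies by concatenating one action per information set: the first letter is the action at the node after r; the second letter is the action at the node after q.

6

North has 16 pure strategies: raUz, raUy, raWz, raWy, reUz, reUy, reWz, reWy, qaUz, qaUy, qaWz, qaWy, qeUz, qeUy, qeWz, qeWy. Columns: TA, TC, HA, HC.
{raUz, raUy} → row (2,4) (2,4) (4,5) (4,5)
{raWz, raWy} → row (2,4) (2,4) (1,0) (1,0)
{reUz, reUy} → row (5,6) (5,6) (4,5) (4,5)
{reWz, reWy} → row (5,6) (5,6) (1,0) (1,0)
{qaUz, qaWz, qeUz, qeWz} → row (5,7) (8,3) (5,7) (8,3)
{qaUy, qaWy, qeUy, qeWy} → row (5,8) (8,3) (5,8) (8,3)
That's 6 distinct rows out of 16 strategies.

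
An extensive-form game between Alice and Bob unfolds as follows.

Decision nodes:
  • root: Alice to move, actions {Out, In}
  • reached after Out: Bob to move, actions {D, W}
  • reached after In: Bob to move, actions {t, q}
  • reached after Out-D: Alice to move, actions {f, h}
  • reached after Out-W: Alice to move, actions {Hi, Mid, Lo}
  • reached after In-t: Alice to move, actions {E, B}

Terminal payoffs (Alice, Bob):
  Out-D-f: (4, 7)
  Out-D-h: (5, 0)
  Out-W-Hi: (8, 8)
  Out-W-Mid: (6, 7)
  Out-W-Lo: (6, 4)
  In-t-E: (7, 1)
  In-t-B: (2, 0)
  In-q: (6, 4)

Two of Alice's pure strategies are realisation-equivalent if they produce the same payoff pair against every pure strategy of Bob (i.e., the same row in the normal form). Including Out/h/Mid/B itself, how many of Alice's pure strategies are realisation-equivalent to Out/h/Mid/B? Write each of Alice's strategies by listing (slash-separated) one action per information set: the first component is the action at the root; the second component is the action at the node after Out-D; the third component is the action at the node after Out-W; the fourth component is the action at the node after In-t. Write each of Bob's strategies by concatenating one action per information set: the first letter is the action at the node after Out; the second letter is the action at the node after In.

Row for Out/h/Mid/B (columns Dt, Dq, Wt, Wq): (5,0) (5,0) (6,7) (6,7).
Under Out/h/Mid/B, Alice's choice at the node after In-t can never be reached regardless of what Bob does, so varying those choices leaves every outcome unchanged.
Holding the reachable choices fixed and varying the unreachable one freely already gives 2 equivalent strategies.
No other strategy reproduces this row, so those 2 are the full class: Out/h/Mid/E, Out/h/Mid/B.

2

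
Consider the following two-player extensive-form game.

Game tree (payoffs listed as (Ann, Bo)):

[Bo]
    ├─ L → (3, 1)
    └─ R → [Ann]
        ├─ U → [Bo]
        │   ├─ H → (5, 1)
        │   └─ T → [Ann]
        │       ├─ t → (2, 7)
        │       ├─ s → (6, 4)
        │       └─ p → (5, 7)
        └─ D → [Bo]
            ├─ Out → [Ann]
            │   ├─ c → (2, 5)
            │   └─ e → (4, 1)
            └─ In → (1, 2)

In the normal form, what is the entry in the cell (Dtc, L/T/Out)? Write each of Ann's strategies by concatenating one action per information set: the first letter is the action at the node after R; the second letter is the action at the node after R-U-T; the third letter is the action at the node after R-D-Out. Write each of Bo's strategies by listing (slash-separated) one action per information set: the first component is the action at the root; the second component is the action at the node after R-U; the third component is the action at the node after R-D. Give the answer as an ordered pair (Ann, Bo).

Trace the play path from the root:
  Bo plays L
→ terminal payoff (3, 1).
(Ann's choice at the node after R is never reached on this path, so it doesn't affect the outcome.)

(3, 1)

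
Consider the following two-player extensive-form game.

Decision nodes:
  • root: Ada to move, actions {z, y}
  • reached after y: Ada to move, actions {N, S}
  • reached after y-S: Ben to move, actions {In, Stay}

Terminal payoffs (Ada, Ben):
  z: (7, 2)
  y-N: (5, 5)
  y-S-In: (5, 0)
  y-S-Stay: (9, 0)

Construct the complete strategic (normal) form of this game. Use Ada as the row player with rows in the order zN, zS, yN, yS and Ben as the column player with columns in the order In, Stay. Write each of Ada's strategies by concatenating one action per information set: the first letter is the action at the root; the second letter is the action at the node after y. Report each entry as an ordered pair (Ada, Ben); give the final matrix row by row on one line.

zN: (7,2) (7,2) | zS: (7,2) (7,2) | yN: (5,5) (5,5) | yS: (5,0) (9,0)

           In     Stay
  zN    (7,2)    (7,2)
  zS    (7,2)    (7,2)
  yN    (5,5)    (5,5)
  yS    (5,0)    (9,0)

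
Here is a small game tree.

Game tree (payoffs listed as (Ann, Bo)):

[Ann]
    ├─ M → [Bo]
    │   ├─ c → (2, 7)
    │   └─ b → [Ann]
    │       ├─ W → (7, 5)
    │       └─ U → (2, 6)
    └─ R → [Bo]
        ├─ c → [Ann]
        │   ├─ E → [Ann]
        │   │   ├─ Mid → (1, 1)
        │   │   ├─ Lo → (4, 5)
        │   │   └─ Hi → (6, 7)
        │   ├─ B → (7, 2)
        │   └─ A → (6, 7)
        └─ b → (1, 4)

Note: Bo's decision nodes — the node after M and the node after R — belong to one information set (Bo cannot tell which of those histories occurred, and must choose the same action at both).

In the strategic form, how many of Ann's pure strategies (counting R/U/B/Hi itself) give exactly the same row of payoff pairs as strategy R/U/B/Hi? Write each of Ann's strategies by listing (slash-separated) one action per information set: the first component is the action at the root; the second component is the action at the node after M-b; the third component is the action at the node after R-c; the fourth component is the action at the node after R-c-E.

Row for R/U/B/Hi (columns c, b): (7,2) (1,4).
Under R/U/B/Hi, Ann's choice at the node after M-b and at the node after R-c-E can never be reached regardless of what Bo does, so varying those choices leaves every outcome unchanged.
Holding the reachable choices fixed and varying the unreachable ones freely already gives 2 × 3 = 6 equivalent strategies.
No other strategy reproduces this row, so those 6 are the full class: R/W/B/Mid, R/W/B/Lo, R/W/B/Hi, R/U/B/Mid, R/U/B/Lo, R/U/B/Hi.

6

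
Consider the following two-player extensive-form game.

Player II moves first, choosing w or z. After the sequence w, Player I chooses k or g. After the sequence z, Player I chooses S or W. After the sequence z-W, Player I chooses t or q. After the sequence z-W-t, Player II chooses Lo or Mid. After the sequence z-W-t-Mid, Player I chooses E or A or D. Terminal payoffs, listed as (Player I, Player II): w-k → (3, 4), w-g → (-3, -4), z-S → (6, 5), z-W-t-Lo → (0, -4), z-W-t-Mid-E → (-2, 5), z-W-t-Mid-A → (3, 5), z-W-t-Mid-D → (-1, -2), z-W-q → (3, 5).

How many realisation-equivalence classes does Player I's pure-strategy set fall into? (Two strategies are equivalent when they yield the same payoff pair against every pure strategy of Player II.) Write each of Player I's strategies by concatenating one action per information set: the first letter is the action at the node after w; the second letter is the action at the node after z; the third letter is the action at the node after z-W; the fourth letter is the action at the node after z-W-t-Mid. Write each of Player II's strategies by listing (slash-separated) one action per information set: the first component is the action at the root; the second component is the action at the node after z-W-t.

Player I has 24 pure strategies: kStE, kStA, kStD, kSqE, kSqA, kSqD, kWtE, kWtA, kWtD, kWqE, kWqA, kWqD, gStE, gStA, gStD, gSqE, gSqA, gSqD, gWtE, gWtA, gWtD, gWqE, gWqA, gWqD. Columns: w/Lo, w/Mid, z/Lo, z/Mid.
{kStE, kStA, kStD, kSqE, kSqA, kSqD} → row (3,4) (3,4) (6,5) (6,5)
{kWtE} → row (3,4) (3,4) (0,-4) (-2,5)
{kWtA} → row (3,4) (3,4) (0,-4) (3,5)
{kWtD} → row (3,4) (3,4) (0,-4) (-1,-2)
{kWqE, kWqA, kWqD} → row (3,4) (3,4) (3,5) (3,5)
{gStE, gStA, gStD, gSqE, gSqA, gSqD} → row (-3,-4) (-3,-4) (6,5) (6,5)
{gWtE} → row (-3,-4) (-3,-4) (0,-4) (-2,5)
{gWtA} → row (-3,-4) (-3,-4) (0,-4) (3,5)
{gWtD} → row (-3,-4) (-3,-4) (0,-4) (-1,-2)
{gWqE, gWqA, gWqD} → row (-3,-4) (-3,-4) (3,5) (3,5)
That's 10 distinct rows out of 24 strategies.

10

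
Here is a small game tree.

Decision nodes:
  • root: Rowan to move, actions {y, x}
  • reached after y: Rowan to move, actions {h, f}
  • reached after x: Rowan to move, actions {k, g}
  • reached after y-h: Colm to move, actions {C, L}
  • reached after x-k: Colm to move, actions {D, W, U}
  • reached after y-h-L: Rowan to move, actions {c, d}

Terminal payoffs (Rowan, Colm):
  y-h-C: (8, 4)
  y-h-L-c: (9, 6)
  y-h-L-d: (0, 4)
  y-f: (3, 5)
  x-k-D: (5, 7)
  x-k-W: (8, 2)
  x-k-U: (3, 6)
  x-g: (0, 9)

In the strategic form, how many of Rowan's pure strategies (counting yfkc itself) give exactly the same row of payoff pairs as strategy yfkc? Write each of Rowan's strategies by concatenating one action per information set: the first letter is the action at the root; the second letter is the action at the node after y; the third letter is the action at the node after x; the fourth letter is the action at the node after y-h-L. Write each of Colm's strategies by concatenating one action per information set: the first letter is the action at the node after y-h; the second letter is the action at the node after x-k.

4

Row for yfkc (columns CD, CW, CU, LD, LW, LU): (3,5) (3,5) (3,5) (3,5) (3,5) (3,5).
Under yfkc, Rowan's choice at the node after x and at the node after y-h-L can never be reached regardless of what Colm does, so varying those choices leaves every outcome unchanged.
Holding the reachable choices fixed and varying the unreachable ones freely already gives 2 × 2 = 4 equivalent strategies.
No other strategy reproduces this row, so those 4 are the full class: yfkc, yfkd, yfgc, yfgd.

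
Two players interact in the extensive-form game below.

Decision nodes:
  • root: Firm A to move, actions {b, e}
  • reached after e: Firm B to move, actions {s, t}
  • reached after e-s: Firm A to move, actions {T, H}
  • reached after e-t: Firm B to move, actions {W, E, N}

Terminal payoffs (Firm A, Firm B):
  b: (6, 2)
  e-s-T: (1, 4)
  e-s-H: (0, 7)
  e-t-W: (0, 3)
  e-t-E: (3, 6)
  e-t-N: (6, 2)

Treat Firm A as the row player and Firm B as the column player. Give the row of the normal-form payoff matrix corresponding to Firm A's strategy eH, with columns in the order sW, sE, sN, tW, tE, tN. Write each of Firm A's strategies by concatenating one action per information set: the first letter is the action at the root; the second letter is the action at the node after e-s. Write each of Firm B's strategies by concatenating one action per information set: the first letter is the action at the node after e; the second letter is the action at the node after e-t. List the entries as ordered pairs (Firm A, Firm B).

vs sW: Firm A plays e → Firm B plays s at [e] → Firm A plays H at [e-s] → (0, 7)
vs sE: Firm A plays e → Firm B plays s at [e] → Firm A plays H at [e-s] → (0, 7)
vs sN: Firm A plays e → Firm B plays s at [e] → Firm A plays H at [e-s] → (0, 7)
vs tW: Firm A plays e → Firm B plays t at [e] → Firm B plays W at [e-t] → (0, 3)
vs tE: Firm A plays e → Firm B plays t at [e] → Firm B plays E at [e-t] → (3, 6)
vs tN: Firm A plays e → Firm B plays t at [e] → Firm B plays N at [e-t] → (6, 2)

(0,7) (0,7) (0,7) (0,3) (3,6) (6,2)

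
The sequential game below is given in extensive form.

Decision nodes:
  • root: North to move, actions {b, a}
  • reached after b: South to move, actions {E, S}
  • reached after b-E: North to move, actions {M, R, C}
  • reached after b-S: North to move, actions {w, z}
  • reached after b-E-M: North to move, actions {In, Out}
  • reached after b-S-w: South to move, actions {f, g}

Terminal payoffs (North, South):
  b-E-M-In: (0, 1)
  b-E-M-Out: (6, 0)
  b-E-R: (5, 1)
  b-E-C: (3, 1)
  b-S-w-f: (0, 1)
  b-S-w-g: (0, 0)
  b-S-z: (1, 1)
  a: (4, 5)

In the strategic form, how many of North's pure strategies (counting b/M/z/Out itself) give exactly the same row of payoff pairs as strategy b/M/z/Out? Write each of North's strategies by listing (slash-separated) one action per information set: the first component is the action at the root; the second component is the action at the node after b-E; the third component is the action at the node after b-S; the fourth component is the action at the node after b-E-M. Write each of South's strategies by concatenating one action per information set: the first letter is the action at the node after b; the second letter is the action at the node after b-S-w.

1

Row for b/M/z/Out (columns Ef, Eg, Sf, Sg): (6,0) (6,0) (1,1) (1,1).
Every one of North's information sets is on the play path for some reply by South when North follows b/M/z/Out.
Changing the action at any of them therefore changes at least one column, so only b/M/z/Out itself gives this row.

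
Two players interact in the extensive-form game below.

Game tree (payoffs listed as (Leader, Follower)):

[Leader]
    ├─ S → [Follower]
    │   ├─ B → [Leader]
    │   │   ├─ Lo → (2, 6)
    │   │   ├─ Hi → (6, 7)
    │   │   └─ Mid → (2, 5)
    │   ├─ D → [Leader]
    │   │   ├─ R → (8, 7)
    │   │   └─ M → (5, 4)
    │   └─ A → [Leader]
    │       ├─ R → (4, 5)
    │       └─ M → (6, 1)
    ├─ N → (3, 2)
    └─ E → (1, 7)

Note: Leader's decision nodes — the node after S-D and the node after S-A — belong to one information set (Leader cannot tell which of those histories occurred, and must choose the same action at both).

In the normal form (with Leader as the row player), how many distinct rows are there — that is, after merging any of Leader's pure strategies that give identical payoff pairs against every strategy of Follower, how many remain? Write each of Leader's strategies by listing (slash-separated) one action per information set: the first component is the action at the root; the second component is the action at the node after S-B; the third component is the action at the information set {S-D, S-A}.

8

Leader has 18 pure strategies: S/Lo/R, S/Lo/M, S/Hi/R, S/Hi/M, S/Mid/R, S/Mid/M, N/Lo/R, N/Lo/M, N/Hi/R, N/Hi/M, N/Mid/R, N/Mid/M, E/Lo/R, E/Lo/M, E/Hi/R, E/Hi/M, E/Mid/R, E/Mid/M. Columns: B, D, A.
{S/Lo/R} → row (2,6) (8,7) (4,5)
{S/Lo/M} → row (2,6) (5,4) (6,1)
{S/Hi/R} → row (6,7) (8,7) (4,5)
{S/Hi/M} → row (6,7) (5,4) (6,1)
{S/Mid/R} → row (2,5) (8,7) (4,5)
{S/Mid/M} → row (2,5) (5,4) (6,1)
{N/Lo/R, N/Lo/M, N/Hi/R, N/Hi/M, N/Mid/R, N/Mid/M} → row (3,2) (3,2) (3,2)
{E/Lo/R, E/Lo/M, E/Hi/R, E/Hi/M, E/Mid/R, E/Mid/M} → row (1,7) (1,7) (1,7)
That's 8 distinct rows out of 18 strategies.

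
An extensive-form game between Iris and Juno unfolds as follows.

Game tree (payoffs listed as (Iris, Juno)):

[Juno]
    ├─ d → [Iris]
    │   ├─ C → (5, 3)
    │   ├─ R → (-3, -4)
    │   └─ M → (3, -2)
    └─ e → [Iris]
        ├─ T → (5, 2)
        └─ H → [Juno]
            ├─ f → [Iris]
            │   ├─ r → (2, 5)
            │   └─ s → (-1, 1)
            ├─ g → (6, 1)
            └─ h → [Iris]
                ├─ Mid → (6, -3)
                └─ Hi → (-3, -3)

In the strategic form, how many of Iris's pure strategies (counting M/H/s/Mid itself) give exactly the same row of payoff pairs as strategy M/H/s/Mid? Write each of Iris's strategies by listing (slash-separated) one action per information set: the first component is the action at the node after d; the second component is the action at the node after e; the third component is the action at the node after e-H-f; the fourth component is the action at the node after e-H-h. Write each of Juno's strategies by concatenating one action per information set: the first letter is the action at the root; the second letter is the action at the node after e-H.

1

Row for M/H/s/Mid (columns df, dg, dh, ef, eg, eh): (3,-2) (3,-2) (3,-2) (-1,1) (6,1) (6,-3).
Every one of Iris's information sets is on the play path for some reply by Juno when Iris follows M/H/s/Mid.
Changing the action at any of them therefore changes at least one column, so only M/H/s/Mid itself gives this row.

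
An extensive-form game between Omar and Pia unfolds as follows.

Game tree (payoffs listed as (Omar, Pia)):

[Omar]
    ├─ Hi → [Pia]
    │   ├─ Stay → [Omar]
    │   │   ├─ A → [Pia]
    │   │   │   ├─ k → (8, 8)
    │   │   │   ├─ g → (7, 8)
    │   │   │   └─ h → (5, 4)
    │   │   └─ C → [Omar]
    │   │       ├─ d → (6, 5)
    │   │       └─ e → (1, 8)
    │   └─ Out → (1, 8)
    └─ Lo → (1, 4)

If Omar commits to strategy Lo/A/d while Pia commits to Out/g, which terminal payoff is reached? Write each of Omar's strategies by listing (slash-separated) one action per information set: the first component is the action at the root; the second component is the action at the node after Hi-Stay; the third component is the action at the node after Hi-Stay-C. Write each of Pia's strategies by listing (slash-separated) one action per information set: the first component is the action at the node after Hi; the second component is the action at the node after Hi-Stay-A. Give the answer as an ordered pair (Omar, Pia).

(1, 4)

Trace the play path from the root:
  Omar plays Lo
→ terminal payoff (1, 4).
(Omar's choice at the node after Hi-Stay is never reached on this path, so it doesn't affect the outcome.)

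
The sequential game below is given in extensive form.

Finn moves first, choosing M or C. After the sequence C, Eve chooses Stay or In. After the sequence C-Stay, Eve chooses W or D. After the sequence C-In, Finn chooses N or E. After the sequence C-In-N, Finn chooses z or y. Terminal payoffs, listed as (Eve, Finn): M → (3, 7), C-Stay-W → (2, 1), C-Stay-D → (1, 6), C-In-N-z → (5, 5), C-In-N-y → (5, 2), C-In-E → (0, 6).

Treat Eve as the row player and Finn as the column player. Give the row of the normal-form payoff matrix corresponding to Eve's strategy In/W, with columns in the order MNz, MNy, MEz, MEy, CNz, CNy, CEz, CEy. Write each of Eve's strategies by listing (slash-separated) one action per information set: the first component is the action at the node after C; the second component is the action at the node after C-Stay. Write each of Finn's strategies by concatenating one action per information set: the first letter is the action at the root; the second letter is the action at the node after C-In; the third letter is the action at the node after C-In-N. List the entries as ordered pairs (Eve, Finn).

vs MNz: Finn plays M → (3, 7)
vs MNy: Finn plays M → (3, 7)
vs MEz: Finn plays M → (3, 7)
vs MEy: Finn plays M → (3, 7)
vs CNz: Finn plays C → Eve plays In at [C] → Finn plays N at [C-In] → Finn plays z at [C-In-N] → (5, 5)
vs CNy: Finn plays C → Eve plays In at [C] → Finn plays N at [C-In] → Finn plays y at [C-In-N] → (5, 2)
vs CEz: Finn plays C → Eve plays In at [C] → Finn plays E at [C-In] → (0, 6)
vs CEy: Finn plays C → Eve plays In at [C] → Finn plays E at [C-In] → (0, 6)

(3,7) (3,7) (3,7) (3,7) (5,5) (5,2) (0,6) (0,6)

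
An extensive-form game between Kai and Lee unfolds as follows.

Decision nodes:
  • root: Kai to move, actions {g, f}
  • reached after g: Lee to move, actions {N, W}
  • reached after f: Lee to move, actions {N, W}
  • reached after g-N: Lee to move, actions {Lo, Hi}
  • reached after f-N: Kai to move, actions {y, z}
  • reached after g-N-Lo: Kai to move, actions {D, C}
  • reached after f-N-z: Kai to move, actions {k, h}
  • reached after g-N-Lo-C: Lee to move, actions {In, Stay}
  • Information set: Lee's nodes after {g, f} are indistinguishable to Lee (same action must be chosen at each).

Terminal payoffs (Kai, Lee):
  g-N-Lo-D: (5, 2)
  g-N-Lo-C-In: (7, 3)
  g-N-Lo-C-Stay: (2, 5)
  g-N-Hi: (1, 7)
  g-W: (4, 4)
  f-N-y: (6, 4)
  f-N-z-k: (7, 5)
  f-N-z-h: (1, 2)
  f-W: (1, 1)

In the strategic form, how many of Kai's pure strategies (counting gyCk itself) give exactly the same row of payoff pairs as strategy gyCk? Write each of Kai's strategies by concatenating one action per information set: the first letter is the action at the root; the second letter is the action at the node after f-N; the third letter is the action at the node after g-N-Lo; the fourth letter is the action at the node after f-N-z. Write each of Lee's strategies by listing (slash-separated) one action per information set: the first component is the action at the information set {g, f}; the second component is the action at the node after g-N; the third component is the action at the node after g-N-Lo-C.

Row for gyCk (columns N/Lo/In, N/Lo/Stay, N/Hi/In, N/Hi/Stay, W/Lo/In, W/Lo/Stay, W/Hi/In, W/Hi/Stay): (7,3) (2,5) (1,7) (1,7) (4,4) (4,4) (4,4) (4,4).
Under gyCk, Kai's choice at the node after f-N and at the node after f-N-z can never be reached regardless of what Lee does, so varying those choices leaves every outcome unchanged.
Holding the reachable choices fixed and varying the unreachable ones freely already gives 2 × 2 = 4 equivalent strategies.
No other strategy reproduces this row, so those 4 are the full class: gyCk, gyCh, gzCk, gzCh.

4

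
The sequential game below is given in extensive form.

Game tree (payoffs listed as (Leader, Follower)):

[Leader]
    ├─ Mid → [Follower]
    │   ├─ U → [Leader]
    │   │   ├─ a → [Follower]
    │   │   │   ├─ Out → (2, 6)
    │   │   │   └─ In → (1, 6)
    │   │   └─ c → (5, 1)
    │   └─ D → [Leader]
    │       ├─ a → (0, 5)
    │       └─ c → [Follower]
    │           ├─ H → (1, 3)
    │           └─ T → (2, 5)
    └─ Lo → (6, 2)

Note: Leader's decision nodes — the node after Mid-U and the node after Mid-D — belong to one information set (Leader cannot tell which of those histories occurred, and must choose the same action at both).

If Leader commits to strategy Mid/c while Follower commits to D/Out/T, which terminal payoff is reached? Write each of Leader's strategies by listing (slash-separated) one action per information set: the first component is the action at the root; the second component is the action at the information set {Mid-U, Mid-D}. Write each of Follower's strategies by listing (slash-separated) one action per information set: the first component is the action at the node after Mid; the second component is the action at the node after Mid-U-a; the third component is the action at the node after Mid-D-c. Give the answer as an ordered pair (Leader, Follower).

(2, 5)

Trace the play path from the root:
  Leader plays Mid
  Follower plays D at [Mid]
  Leader plays c at [Mid-D]
  Follower plays T at [Mid-D-c]
→ terminal payoff (2, 5).
(Follower's choice at the node after Mid-U-a is never reached on this path, so it doesn't affect the outcome.)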